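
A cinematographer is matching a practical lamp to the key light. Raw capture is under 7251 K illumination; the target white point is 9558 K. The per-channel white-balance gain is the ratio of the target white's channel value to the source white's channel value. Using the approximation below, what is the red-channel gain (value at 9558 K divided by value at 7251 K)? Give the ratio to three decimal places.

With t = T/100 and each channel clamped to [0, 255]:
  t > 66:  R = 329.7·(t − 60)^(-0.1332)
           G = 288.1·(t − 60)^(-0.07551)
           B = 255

0.870

At 7251 K (t = 72.51):
  R = 329.7·(72.51 − 60)^(-0.1332) = 329.7·12.51^(-0.1332) = 329.7·0.71424 = 235.486.
At 9558 K (t = 95.58):
  R = 329.7·(95.58 − 60)^(-0.1332) = 329.7·35.58^(-0.1332) = 329.7·0.62141 = 204.879.
Gain = 204.879 / 235.486 = 0.8700 → 0.870.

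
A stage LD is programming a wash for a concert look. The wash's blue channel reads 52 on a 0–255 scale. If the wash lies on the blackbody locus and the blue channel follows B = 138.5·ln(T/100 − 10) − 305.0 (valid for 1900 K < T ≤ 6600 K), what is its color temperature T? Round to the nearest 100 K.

ln(t − 10) = (52 + 305.0) / 138.5 = 2.5776.
t − 10 = e^2.5776 = 13.166, so t = 23.166.
T = 100·t = 2317 K → 2300 K to the nearest 100 K.

2300 K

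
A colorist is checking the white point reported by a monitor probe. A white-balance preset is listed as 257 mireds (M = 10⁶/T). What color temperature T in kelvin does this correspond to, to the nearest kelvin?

T = 10⁶ / 257 = 3891.05 K → 3891 K.

3891 K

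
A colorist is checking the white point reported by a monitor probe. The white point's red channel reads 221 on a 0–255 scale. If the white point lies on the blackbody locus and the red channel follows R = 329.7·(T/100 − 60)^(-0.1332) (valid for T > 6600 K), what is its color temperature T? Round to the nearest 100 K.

(t − 60)^(-0.1332) = 221/329.7 = 0.67031.
t − 60 = 0.67031^(1/-0.1332) = 0.67031^(-7.508) = 20.149, so t = 80.149.
T = 100·t = 8015 K → 8000 K to the nearest 100 K.

8000 K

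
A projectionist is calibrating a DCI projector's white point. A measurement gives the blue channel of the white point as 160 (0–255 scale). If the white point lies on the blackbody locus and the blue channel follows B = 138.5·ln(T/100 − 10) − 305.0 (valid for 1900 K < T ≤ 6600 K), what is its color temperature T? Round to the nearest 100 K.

3900 K

ln(t − 10) = (160 + 305.0) / 138.5 = 3.3574.
t − 10 = e^3.3574 = 28.714, so t = 38.714.
T = 100·t = 3871 K → 3900 K to the nearest 100 K.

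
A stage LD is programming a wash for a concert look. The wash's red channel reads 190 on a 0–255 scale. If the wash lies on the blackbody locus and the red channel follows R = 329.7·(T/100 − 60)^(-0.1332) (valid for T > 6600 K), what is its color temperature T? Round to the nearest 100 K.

(t − 60)^(-0.1332) = 190/329.7 = 0.57628.
t − 60 = 0.57628^(1/-0.1332) = 0.57628^(-7.508) = 62.667, so t = 122.667.
T = 100·t = 12267 K → 12300 K to the nearest 100 K.

12300 K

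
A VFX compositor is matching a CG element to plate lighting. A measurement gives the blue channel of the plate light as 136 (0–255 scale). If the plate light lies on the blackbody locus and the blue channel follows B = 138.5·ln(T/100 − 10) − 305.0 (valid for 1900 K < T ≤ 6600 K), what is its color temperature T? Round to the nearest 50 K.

ln(t − 10) = (136 + 305.0) / 138.5 = 3.1841.
t − 10 = e^3.1841 = 24.146, so t = 34.146.
T = 100·t = 3415 K → 3400 K to the nearest 50 K.

3400 K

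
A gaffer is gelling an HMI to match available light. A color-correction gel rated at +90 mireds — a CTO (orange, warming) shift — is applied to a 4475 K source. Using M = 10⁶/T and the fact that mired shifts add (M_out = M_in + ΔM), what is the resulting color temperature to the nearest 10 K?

3190 K

M_in = 10⁶/4475 = 223.46 mireds.
M_out = 223.46 + (+90) = 313.46 mireds.
T_out = 10⁶/313.46 = 3190.2 K → 3190 K.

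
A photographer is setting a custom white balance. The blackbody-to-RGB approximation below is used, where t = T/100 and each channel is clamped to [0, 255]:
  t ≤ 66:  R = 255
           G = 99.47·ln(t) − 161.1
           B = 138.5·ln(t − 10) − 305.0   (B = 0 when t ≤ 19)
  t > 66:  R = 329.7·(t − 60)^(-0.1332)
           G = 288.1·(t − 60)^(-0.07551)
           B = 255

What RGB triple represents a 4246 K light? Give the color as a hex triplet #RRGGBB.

#FFD4B1

t = 4246/100 = 42.46; the t ≤ 66 branch applies.
R = 255 by definition for t ≤ 66.
G = 99.47·ln 42.46 − 161.1 = 99.47·3.7486 − 161.1 = 211.770.
B = 138.5·ln(42.46 − 10) − 305.0 = 138.5·ln 32.46 − 305.0 = 138.5·3.4800 − 305.0 = 176.981.
Rounded: (255, 212, 177).
In hex: #FFD4B1.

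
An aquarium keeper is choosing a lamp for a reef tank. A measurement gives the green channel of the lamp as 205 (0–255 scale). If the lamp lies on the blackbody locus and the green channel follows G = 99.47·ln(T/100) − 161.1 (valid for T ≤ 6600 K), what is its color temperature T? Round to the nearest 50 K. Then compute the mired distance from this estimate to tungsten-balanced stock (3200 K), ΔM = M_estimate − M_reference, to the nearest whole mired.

-59 mireds

ln t = (205 + 161.1) / 99.47 = 3.6805.
t = e^3.6805 = 39.666.
T = 100·t = 3967 K → 3950 K to the nearest 50 K.
M_estimate = 10⁶/3950 = 253.16; M_reference = 10⁶/3200 = 312.50.
ΔM = 253.16 − 312.50 = -59.34 → -59 mireds.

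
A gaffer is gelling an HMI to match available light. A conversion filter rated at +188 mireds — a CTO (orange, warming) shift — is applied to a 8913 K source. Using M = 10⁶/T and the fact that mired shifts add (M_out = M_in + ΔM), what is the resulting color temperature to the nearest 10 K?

3330 K

M_in = 10⁶/8913 = 112.20 mireds.
M_out = 112.20 + (+188) = 300.20 mireds.
T_out = 10⁶/300.20 = 3331.2 K → 3330 K.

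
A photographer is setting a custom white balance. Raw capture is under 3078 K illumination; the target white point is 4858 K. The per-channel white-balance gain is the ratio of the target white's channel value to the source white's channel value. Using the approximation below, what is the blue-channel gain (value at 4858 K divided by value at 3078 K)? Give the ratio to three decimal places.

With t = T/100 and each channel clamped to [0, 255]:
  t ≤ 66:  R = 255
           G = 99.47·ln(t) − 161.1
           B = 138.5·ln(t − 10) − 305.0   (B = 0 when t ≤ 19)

At 3078 K (t = 30.78):
  B = 138.5·ln(30.78 − 10) − 305.0 = 138.5·ln 20.78 − 305.0 = 138.5·3.0340 − 305.0 = 115.208.
At 4858 K (t = 48.58):
  B = 138.5·ln(48.58 − 10) − 305.0 = 138.5·ln 38.58 − 305.0 = 138.5·3.6527 − 305.0 = 200.904.
Gain = 200.904 / 115.208 = 1.7438 → 1.744.

1.744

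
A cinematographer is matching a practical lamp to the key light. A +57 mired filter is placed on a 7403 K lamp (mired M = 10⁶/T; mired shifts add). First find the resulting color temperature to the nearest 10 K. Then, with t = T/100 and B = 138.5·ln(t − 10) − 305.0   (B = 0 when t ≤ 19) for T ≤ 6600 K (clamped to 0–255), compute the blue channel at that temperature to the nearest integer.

213

M_in = 10⁶/7403 = 135.08; M_out = 135.08 + (+57) = 192.08.
T_out = 10⁶/192.08 = 5206.2 K → 5210 K; t = 52.1.
B = 138.5·ln(52.1 − 10) − 305.0 = 138.5·ln 42.1 − 305.0 = 138.5·3.7400 − 305.0 = 212.997.
Rounded: 213.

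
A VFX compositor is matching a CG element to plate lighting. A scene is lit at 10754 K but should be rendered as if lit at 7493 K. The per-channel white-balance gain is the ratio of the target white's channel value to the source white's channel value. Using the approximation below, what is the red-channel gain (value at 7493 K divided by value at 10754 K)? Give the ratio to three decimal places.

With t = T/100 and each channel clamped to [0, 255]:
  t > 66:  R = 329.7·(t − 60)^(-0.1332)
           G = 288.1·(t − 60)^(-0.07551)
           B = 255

At 10754 K (t = 107.54):
  R = 329.7·(107.54 − 60)^(-0.1332) = 329.7·47.54^(-0.1332) = 329.7·0.59788 = 197.122.
At 7493 K (t = 74.93):
  R = 329.7·(74.93 − 60)^(-0.1332) = 329.7·14.93^(-0.1332) = 329.7·0.69761 = 230.003.
Gain = 230.003 / 197.122 = 1.1668 → 1.167.

1.167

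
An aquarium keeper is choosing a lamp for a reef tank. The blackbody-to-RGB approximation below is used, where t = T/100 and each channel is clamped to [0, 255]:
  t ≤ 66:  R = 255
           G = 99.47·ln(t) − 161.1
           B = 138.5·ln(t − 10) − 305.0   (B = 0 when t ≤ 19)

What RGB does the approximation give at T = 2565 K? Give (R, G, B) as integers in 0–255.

(255, 162, 76)

t = 2565/100 = 25.65; the t ≤ 66 branch applies.
R = 255 by definition for t ≤ 66.
G = 99.47·ln 25.65 − 161.1 = 99.47·3.2445 − 161.1 = 161.635.
B = 138.5·ln(25.65 − 10) − 305.0 = 138.5·ln 15.65 − 305.0 = 138.5·2.7505 − 305.0 = 75.940.
Rounded: (255, 162, 76).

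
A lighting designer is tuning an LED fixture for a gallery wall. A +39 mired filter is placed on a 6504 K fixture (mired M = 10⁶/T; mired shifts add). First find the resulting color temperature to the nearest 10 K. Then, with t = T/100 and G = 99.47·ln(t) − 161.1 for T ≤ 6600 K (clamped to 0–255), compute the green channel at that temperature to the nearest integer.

M_in = 10⁶/6504 = 153.75; M_out = 153.75 + (+39) = 192.75.
T_out = 10⁶/192.75 = 5188.0 K → 5190 K; t = 51.9.
G = 99.47·ln 51.9 − 161.1 = 99.47·3.9493 − 161.1 = 231.739.
Rounded: 232.

232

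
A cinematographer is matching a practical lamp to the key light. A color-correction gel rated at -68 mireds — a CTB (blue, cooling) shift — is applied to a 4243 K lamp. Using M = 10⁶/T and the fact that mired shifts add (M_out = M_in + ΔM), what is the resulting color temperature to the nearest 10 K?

M_in = 10⁶/4243 = 235.68 mireds.
M_out = 235.68 + (-68) = 167.68 mireds.
T_out = 10⁶/167.68 = 5963.7 K → 5960 K.

5960 K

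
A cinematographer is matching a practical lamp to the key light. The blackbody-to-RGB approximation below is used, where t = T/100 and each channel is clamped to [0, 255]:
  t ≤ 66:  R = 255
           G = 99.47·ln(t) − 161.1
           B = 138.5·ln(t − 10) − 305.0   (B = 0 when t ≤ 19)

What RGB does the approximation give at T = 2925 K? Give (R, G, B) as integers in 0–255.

t = 2925/100 = 29.25; the t ≤ 66 branch applies.
R = 255 by definition for t ≤ 66.
G = 99.47·ln 29.25 − 161.1 = 99.47·3.3759 − 161.1 = 174.699.
B = 138.5·ln(29.25 − 10) − 305.0 = 138.5·ln 19.25 − 305.0 = 138.5·2.9575 − 305.0 = 104.615.
Rounded: (255, 175, 105).

(255, 175, 105)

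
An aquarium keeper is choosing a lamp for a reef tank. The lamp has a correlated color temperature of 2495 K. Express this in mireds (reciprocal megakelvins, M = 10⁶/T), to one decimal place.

400.8 mireds

M = 10⁶ / 2495 = 400.802 → 400.8 mireds.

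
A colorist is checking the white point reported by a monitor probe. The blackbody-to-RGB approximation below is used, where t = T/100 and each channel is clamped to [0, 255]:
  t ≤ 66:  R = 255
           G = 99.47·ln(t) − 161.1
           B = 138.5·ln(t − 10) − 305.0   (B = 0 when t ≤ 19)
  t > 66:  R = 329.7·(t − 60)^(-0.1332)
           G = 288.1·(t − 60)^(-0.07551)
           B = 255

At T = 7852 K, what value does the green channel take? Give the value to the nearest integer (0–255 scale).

t = 7852/100 = 78.52; the t > 66 branch applies.
G = 288.1·(78.52 − 60)^(-0.07551) = 288.1·18.52^(-0.07551) = 288.1·0.80220 = 231.113.
Rounded: 231.

231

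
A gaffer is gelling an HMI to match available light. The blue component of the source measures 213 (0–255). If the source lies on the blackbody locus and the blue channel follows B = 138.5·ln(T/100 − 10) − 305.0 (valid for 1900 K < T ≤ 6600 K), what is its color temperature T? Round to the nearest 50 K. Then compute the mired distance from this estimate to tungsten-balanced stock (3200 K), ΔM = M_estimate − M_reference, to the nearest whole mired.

ln(t − 10) = (213 + 305.0) / 138.5 = 3.7401.
t − 10 = e^3.7401 = 42.101, so t = 52.101.
T = 100·t = 5210 K → 5200 K to the nearest 50 K.
M_estimate = 10⁶/5200 = 192.31; M_reference = 10⁶/3200 = 312.50.
ΔM = 192.31 − 312.50 = -120.19 → -120 mireds.

-120 mireds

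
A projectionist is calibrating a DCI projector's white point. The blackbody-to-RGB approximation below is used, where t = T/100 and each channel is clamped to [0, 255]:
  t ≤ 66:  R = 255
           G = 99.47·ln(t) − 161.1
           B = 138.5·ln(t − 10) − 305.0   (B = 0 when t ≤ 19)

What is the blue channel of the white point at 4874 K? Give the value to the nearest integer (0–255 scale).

201

t = 4874/100 = 48.74; the t ≤ 66 branch applies.
B = 138.5·ln(48.74 − 10) − 305.0 = 138.5·ln 38.74 − 305.0 = 138.5·3.6569 − 305.0 = 201.477.
Rounded: 201.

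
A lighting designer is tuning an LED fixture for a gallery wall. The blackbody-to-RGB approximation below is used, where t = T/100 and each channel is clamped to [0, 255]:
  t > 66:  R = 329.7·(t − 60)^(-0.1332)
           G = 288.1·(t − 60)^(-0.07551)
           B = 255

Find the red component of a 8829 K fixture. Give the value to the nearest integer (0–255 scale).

t = 8829/100 = 88.29; the t > 66 branch applies.
R = 329.7·(88.29 − 60)^(-0.1332) = 329.7·28.29^(-0.1332) = 329.7·0.64068 = 211.233.
Rounded: 211.

211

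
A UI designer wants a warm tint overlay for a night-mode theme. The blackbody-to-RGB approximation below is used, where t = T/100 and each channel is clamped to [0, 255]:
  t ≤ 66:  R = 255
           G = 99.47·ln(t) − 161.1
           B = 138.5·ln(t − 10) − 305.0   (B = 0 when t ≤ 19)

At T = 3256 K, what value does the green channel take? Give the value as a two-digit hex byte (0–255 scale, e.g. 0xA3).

t = 3256/100 = 32.56; the t ≤ 66 branch applies.
G = 99.47·ln 32.56 − 161.1 = 99.47·3.4831 − 161.1 = 185.362.
Rounded: 185; in hex, 0xB9.

0xB9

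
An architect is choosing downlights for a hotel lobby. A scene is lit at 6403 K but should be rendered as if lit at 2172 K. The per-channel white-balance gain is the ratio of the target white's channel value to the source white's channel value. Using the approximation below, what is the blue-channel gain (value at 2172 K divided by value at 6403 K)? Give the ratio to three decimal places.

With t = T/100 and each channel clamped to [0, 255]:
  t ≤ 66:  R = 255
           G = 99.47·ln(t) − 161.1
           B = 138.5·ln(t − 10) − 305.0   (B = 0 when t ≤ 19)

0.145

At 6403 K (t = 64.03):
  B = 138.5·ln(64.03 − 10) − 305.0 = 138.5·ln 54.03 − 305.0 = 138.5·3.9895 − 305.0 = 247.551.
At 2172 K (t = 21.72):
  B = 138.5·ln(21.72 − 10) − 305.0 = 138.5·ln 11.72 − 305.0 = 138.5·2.4613 − 305.0 = 35.890.
Gain = 35.890 / 247.551 = 0.1450 → 0.145.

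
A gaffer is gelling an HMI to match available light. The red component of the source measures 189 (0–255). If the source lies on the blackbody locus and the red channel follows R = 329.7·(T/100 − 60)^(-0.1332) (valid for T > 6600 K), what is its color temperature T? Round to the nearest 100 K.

12500 K

(t − 60)^(-0.1332) = 189/329.7 = 0.57325.
t − 60 = 0.57325^(1/-0.1332) = 0.57325^(-7.508) = 65.199, so t = 125.199.
T = 100·t = 12520 K → 12500 K to the nearest 100 K.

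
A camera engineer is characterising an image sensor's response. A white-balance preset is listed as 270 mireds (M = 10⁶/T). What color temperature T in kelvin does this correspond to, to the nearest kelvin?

T = 10⁶ / 270 = 3703.70 K → 3704 K.

3704 K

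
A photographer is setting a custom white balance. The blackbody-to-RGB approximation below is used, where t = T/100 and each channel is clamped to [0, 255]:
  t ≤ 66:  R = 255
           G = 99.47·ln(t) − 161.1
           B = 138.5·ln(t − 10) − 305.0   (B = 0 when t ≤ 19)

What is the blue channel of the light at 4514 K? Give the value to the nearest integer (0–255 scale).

188

t = 4514/100 = 45.14; the t ≤ 66 branch applies.
B = 138.5·ln(45.14 − 10) − 305.0 = 138.5·ln 35.14 − 305.0 = 138.5·3.5593 − 305.0 = 187.969.
Rounded: 188.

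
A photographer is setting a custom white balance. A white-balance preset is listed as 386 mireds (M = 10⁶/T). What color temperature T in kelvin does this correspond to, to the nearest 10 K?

2590 K

T = 10⁶ / 386 = 2590.67 K → 2590 K.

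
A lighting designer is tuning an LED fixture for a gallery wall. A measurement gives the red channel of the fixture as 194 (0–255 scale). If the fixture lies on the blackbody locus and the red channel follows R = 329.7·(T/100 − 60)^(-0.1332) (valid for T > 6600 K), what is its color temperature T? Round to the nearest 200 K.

(t − 60)^(-0.1332) = 194/329.7 = 0.58841.
t − 60 = 0.58841^(1/-0.1332) = 0.58841^(-7.508) = 53.593, so t = 113.593.
T = 100·t = 11359 K → 11400 K to the nearest 200 K.

11400 K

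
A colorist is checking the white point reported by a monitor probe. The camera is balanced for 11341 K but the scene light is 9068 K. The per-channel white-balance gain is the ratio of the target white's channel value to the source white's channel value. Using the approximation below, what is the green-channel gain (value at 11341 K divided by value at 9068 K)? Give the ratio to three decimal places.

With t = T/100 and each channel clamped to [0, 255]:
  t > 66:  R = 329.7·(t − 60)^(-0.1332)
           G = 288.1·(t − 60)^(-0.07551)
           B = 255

0.959

At 9068 K (t = 90.68):
  G = 288.1·(90.68 − 60)^(-0.07551) = 288.1·30.68^(-0.07551) = 288.1·0.77220 = 222.470.
At 11341 K (t = 113.41):
  G = 288.1·(113.41 − 60)^(-0.07551) = 288.1·53.41^(-0.07551) = 288.1·0.74054 = 213.349.
Gain = 213.349 / 222.470 = 0.9590 → 0.959.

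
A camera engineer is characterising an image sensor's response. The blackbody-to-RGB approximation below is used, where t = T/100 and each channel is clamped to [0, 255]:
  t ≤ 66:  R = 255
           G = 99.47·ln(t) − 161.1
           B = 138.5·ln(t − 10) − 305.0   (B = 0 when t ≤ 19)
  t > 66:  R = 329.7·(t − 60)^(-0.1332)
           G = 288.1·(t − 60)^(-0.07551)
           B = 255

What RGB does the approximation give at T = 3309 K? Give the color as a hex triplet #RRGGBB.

t = 3309/100 = 33.09; the t ≤ 66 branch applies.
R = 255 by definition for t ≤ 66.
G = 99.47·ln 33.09 − 161.1 = 99.47·3.4992 − 161.1 = 186.969.
B = 138.5·ln(33.09 − 10) − 305.0 = 138.5·ln 23.09 − 305.0 = 138.5·3.1394 − 305.0 = 129.807.
Rounded: (255, 187, 130).
In hex: #FFBB82.

#FFBB82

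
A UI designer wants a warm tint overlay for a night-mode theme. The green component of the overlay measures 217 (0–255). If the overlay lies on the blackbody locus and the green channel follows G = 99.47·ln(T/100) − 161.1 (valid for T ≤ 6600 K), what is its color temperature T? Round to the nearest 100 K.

4500 K

ln t = (217 + 161.1) / 99.47 = 3.8011.
t = e^3.8011 = 44.752.
T = 100·t = 4475 K → 4500 K to the nearest 100 K.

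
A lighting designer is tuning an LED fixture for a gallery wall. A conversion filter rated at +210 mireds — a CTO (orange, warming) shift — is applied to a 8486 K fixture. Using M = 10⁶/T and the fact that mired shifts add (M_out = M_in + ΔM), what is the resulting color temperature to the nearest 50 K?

3050 K

M_in = 10⁶/8486 = 117.84 mireds.
M_out = 117.84 + (+210) = 327.84 mireds.
T_out = 10⁶/327.84 = 3050.3 K → 3050 K.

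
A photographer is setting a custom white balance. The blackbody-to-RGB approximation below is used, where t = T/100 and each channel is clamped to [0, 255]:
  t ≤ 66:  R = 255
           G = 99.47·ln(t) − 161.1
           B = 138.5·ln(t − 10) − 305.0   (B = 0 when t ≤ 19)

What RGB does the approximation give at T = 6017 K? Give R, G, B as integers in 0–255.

t = 6017/100 = 60.17; the t ≤ 66 branch applies.
R = 255 by definition for t ≤ 66.
G = 99.47·ln 60.17 − 161.1 = 99.47·4.0972 − 161.1 = 246.446.
B = 138.5·ln(60.17 − 10) − 305.0 = 138.5·ln 50.17 − 305.0 = 138.5·3.9154 − 305.0 = 237.285.
Rounded: (255, 246, 237).

R=255, G=246, B=237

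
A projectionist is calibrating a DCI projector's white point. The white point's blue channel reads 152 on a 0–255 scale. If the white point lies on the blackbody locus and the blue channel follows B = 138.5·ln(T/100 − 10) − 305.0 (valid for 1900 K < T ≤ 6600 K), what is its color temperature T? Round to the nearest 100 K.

ln(t − 10) = (152 + 305.0) / 138.5 = 3.2996.
t − 10 = e^3.2996 = 27.103, so t = 37.103.
T = 100·t = 3710 K → 3700 K to the nearest 100 K.

3700 K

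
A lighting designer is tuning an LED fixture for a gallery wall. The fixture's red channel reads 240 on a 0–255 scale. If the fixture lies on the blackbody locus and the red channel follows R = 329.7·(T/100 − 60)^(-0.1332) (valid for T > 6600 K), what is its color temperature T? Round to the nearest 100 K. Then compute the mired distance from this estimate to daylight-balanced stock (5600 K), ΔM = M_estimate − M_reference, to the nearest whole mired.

-38 mireds

(t − 60)^(-0.1332) = 240/329.7 = 0.72793.
t − 60 = 0.72793^(1/-0.1332) = 0.72793^(-7.508) = 10.848, so t = 70.848.
T = 100·t = 7085 K → 7100 K to the nearest 100 K.
M_estimate = 10⁶/7100 = 140.85; M_reference = 10⁶/5600 = 178.57.
ΔM = 140.85 − 178.57 = -37.73 → -38 mireds.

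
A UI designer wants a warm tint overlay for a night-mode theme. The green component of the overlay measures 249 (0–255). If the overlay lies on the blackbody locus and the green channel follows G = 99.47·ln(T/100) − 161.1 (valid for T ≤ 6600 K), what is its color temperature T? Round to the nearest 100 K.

6200 K

ln t = (249 + 161.1) / 99.47 = 4.1229.
t = e^4.1229 = 61.735.
T = 100·t = 6174 K → 6200 K to the nearest 100 K.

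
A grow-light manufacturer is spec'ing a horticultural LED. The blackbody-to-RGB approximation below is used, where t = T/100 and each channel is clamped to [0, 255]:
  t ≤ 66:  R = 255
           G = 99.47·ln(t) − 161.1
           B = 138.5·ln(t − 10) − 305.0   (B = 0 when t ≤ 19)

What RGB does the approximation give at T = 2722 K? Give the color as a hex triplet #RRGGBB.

t = 2722/100 = 27.22; the t ≤ 66 branch applies.
R = 255 by definition for t ≤ 66.
G = 99.47·ln 27.22 − 161.1 = 99.47·3.3040 − 161.1 = 167.544.
B = 138.5·ln(27.22 − 10) − 305.0 = 138.5·ln 17.22 − 305.0 = 138.5·2.8461 − 305.0 = 89.181.
Rounded: (255, 168, 89).
In hex: #FFA859.

#FFA859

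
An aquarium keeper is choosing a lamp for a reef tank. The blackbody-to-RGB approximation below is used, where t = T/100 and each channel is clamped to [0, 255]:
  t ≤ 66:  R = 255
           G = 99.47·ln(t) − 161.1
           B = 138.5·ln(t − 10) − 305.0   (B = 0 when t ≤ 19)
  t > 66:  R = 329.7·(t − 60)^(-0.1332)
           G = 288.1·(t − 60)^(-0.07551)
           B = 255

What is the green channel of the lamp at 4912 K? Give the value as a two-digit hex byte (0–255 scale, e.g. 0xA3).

t = 4912/100 = 49.12; the t ≤ 66 branch applies.
G = 99.47·ln 49.12 − 161.1 = 99.47·3.8943 − 161.1 = 226.263.
Rounded: 226; in hex, 0xE2.

0xE2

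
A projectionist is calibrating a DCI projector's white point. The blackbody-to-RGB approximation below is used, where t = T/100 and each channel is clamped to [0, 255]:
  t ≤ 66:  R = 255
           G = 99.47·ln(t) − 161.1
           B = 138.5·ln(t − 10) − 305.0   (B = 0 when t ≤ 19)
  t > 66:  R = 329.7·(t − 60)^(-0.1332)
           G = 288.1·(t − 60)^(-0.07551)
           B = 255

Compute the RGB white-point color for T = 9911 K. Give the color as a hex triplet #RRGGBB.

t = 9911/100 = 99.11; the t > 66 branch applies.
R = 329.7·(99.11 − 60)^(-0.1332) = 329.7·39.11^(-0.1332) = 329.7·0.61363 = 202.314.
G = 288.1·(99.11 − 60)^(-0.07551) = 288.1·39.11^(-0.07551) = 288.1·0.75817 = 218.429.
B = 255 by definition for t > 66.
Rounded: (202, 218, 255).
In hex: #CADAFF.

#CADAFF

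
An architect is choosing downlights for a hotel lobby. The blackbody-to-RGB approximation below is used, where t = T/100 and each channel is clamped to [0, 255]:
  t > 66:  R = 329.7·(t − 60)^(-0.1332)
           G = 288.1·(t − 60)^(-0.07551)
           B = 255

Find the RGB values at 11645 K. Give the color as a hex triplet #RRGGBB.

t = 11645/100 = 116.45; the t > 66 branch applies.
R = 329.7·(116.45 − 60)^(-0.1332) = 329.7·56.45^(-0.1332) = 329.7·0.58436 = 192.663.
G = 288.1·(116.45 − 60)^(-0.07551) = 288.1·56.45^(-0.07551) = 288.1·0.73745 = 212.459.
B = 255 by definition for t > 66.
Rounded: (193, 212, 255).
In hex: #C1D4FF.

#C1D4FF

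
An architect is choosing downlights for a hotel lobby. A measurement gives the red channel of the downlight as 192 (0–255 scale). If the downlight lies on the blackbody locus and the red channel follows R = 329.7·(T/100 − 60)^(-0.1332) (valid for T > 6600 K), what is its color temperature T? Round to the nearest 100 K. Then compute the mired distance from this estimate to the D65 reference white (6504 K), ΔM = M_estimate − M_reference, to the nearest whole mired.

(t − 60)^(-0.1332) = 192/329.7 = 0.58235.
t − 60 = 0.58235^(1/-0.1332) = 0.58235^(-7.508) = 57.929, so t = 117.929.
T = 100·t = 11793 K → 11800 K to the nearest 100 K.
M_estimate = 10⁶/11800 = 84.75; M_reference = 10⁶/6504 = 153.75.
ΔM = 84.75 − 153.75 = -69.01 → -69 mireds.

-69 mireds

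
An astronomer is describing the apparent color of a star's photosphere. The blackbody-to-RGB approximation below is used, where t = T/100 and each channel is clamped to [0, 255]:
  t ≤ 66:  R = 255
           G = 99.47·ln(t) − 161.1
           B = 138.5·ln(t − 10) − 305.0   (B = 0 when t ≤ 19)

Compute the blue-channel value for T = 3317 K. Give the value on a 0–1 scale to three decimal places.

0.511

t = 3317/100 = 33.17; the t ≤ 66 branch applies.
B = 138.5·ln(33.17 − 10) − 305.0 = 138.5·ln 23.17 − 305.0 = 138.5·3.1429 − 305.0 = 130.286.
On a 0–1 scale: 130.286/255 = 0.5109 → 0.511.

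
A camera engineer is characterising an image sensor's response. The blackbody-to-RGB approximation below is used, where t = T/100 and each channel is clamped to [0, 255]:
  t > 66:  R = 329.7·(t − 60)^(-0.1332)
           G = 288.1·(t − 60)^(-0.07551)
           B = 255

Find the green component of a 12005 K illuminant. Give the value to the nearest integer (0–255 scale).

t = 12005/100 = 120.05; the t > 66 branch applies.
G = 288.1·(120.05 − 60)^(-0.07551) = 288.1·60.05^(-0.07551) = 288.1·0.73401 = 211.470.
Rounded: 211.

211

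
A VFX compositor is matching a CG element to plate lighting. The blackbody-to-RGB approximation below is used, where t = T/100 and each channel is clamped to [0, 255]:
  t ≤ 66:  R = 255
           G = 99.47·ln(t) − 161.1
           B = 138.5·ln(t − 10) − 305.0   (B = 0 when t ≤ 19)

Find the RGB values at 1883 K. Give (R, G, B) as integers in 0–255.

t = 1883/100 = 18.83; the t ≤ 66 branch applies.
R = 255 by definition for t ≤ 66.
G = 99.47·ln 18.83 − 161.1 = 99.47·2.9355 − 161.1 = 130.889.
t = 18.83 ≤ 19, so B = 0.
Rounded: (255, 131, 0).

(255, 131, 0)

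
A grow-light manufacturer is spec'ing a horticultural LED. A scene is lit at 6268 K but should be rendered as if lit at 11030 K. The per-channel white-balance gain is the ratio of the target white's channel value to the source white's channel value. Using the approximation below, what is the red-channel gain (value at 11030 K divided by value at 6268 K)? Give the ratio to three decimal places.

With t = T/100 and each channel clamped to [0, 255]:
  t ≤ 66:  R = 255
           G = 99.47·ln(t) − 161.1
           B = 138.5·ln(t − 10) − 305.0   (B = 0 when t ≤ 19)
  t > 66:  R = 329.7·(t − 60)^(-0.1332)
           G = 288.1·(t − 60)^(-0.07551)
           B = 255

0.767

At 6268 K (t = 62.68):
  R = 255 by definition for t ≤ 66.
At 11030 K (t = 110.3):
  R = 329.7·(110.3 − 60)^(-0.1332) = 329.7·50.3^(-0.1332) = 329.7·0.59340 = 195.646.
Gain = 195.646 / 255.000 = 0.7672 → 0.767.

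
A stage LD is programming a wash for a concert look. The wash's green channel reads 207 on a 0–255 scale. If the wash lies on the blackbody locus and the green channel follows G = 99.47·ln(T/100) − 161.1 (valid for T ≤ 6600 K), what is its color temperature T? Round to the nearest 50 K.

ln t = (207 + 161.1) / 99.47 = 3.7006.
t = e^3.7006 = 40.472.
T = 100·t = 4047 K → 4050 K to the nearest 50 K.

4050 K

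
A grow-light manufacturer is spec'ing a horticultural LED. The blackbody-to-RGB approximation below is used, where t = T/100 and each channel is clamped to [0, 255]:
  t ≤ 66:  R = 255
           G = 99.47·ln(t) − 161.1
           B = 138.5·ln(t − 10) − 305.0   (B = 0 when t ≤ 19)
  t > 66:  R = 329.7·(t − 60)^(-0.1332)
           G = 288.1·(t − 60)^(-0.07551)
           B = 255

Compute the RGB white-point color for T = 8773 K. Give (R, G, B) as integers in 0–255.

t = 8773/100 = 87.73; the t > 66 branch applies.
R = 329.7·(87.73 − 60)^(-0.1332) = 329.7·27.73^(-0.1332) = 329.7·0.64239 = 211.796.
G = 288.1·(87.73 − 60)^(-0.07551) = 288.1·27.73^(-0.07551) = 288.1·0.77811 = 224.174.
B = 255 by definition for t > 66.
Rounded: (212, 224, 255).

(212, 224, 255)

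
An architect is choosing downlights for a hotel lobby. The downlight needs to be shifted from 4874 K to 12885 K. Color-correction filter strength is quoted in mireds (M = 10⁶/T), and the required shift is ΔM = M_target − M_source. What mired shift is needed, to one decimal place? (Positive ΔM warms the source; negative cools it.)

-127.6 mireds

M_source = 10⁶/4874 = 205.170; M_target = 10⁶/12885 = 77.610.
ΔM = 77.610 − 205.170 = -127.561 → -127.6 mireds, a cooling shift.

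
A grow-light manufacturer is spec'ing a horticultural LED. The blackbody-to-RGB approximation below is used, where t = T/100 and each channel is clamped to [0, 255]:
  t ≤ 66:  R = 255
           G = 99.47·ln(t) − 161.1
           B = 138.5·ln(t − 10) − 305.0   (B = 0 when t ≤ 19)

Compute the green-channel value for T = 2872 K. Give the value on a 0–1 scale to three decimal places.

0.678

t = 2872/100 = 28.72; the t ≤ 66 branch applies.
G = 99.47·ln 28.72 − 161.1 = 99.47·3.3576 − 161.1 = 172.880.
On a 0–1 scale: 172.880/255 = 0.6780 → 0.678.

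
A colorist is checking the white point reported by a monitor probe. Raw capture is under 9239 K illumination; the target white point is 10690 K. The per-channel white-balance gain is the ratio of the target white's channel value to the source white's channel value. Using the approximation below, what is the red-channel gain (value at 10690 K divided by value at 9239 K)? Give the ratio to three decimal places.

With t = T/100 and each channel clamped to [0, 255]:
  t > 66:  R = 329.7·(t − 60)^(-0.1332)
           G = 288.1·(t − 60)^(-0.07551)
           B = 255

0.952

At 9239 K (t = 92.39):
  R = 329.7·(92.39 − 60)^(-0.1332) = 329.7·32.39^(-0.1332) = 329.7·0.62924 = 207.459.
At 10690 K (t = 106.9):
  R = 329.7·(106.9 − 60)^(-0.1332) = 329.7·46.9^(-0.1332) = 329.7·0.59896 = 197.478.
Gain = 197.478 / 207.459 = 0.9519 → 0.952.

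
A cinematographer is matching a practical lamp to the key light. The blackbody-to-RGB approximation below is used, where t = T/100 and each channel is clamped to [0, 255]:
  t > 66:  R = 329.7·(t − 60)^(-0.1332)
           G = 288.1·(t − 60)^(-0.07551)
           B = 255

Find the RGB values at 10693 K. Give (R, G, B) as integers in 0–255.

(197, 215, 255)

t = 10693/100 = 106.93; the t > 66 branch applies.
R = 329.7·(106.93 − 60)^(-0.1332) = 329.7·46.93^(-0.1332) = 329.7·0.59891 = 197.461.
G = 288.1·(106.93 − 60)^(-0.07551) = 288.1·46.93^(-0.07551) = 288.1·0.74781 = 215.443.
B = 255 by definition for t > 66.
Rounded: (197, 215, 255).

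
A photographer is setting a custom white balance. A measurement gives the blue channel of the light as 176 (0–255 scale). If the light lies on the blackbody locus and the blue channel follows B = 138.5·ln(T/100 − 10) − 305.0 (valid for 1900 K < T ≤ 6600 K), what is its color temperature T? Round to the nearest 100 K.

ln(t − 10) = (176 + 305.0) / 138.5 = 3.4729.
t − 10 = e^3.4729 = 32.231, so t = 42.231.
T = 100·t = 4223 K → 4200 K to the nearest 100 K.

4200 K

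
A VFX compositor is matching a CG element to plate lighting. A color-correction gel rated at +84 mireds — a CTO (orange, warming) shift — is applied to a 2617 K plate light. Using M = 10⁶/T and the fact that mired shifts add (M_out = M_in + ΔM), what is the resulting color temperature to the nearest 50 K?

M_in = 10⁶/2617 = 382.12 mireds.
M_out = 382.12 + (+84) = 466.12 mireds.
T_out = 10⁶/466.12 = 2145.4 K → 2150 K.

2150 K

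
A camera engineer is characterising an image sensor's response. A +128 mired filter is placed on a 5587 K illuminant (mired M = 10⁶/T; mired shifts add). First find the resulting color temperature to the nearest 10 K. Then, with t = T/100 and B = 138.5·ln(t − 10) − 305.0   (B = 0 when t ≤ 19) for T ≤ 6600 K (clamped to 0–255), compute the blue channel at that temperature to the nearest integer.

M_in = 10⁶/5587 = 178.99; M_out = 178.99 + (+128) = 306.99.
T_out = 10⁶/306.99 = 3257.5 K → 3260 K; t = 32.6.
B = 138.5·ln(32.6 − 10) − 305.0 = 138.5·ln 22.6 − 305.0 = 138.5·3.1179 − 305.0 = 126.836.
Rounded: 127.

127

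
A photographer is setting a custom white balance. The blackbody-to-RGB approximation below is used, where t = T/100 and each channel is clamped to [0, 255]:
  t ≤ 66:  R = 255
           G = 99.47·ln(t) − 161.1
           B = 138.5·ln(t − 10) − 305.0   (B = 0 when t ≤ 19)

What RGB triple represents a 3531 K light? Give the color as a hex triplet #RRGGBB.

#FFC18F

t = 3531/100 = 35.31; the t ≤ 66 branch applies.
R = 255 by definition for t ≤ 66.
G = 99.47·ln 35.31 − 161.1 = 99.47·3.5642 − 161.1 = 193.428.
B = 138.5·ln(35.31 − 10) − 305.0 = 138.5·ln 25.31 − 305.0 = 138.5·3.2312 − 305.0 = 142.521.
Rounded: (255, 193, 143).
In hex: #FFC18F.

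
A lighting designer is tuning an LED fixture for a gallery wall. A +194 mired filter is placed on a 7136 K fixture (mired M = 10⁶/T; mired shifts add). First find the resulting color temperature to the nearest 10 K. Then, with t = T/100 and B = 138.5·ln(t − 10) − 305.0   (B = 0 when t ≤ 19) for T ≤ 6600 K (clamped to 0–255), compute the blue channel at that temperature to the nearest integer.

109

M_in = 10⁶/7136 = 140.13; M_out = 140.13 + (+194) = 334.13.
T_out = 10⁶/334.13 = 2992.8 K → 2990 K; t = 29.9.
B = 138.5·ln(29.9 − 10) − 305.0 = 138.5·ln 19.9 − 305.0 = 138.5·2.9907 − 305.0 = 109.215.
Rounded: 109.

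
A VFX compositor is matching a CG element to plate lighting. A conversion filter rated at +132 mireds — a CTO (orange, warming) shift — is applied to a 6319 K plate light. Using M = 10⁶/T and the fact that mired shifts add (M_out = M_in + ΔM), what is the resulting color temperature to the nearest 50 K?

M_in = 10⁶/6319 = 158.25 mireds.
M_out = 158.25 + (+132) = 290.25 mireds.
T_out = 10⁶/290.25 = 3445.3 K → 3450 K.

3450 K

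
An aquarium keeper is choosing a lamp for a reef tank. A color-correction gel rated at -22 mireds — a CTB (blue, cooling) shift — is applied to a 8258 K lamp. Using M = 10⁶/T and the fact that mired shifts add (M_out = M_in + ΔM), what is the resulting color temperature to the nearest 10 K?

M_in = 10⁶/8258 = 121.09 mireds.
M_out = 121.09 + (-22) = 99.09 mireds.
T_out = 10⁶/99.09 = 10091.4 K → 10090 K.

10090 K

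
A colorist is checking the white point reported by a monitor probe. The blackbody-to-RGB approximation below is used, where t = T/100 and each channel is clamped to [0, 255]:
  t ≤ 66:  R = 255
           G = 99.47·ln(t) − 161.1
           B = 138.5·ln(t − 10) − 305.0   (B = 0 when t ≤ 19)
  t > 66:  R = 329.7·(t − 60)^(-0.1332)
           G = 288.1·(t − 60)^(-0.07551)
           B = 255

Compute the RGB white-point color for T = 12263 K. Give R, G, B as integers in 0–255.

R=190, G=211, B=255

t = 12263/100 = 122.63; the t > 66 branch applies.
R = 329.7·(122.63 − 60)^(-0.1332) = 329.7·62.63^(-0.1332) = 329.7·0.57633 = 190.015.
G = 288.1·(122.63 − 60)^(-0.07551) = 288.1·62.63^(-0.07551) = 288.1·0.73169 = 210.799.
B = 255 by definition for t > 66.
Rounded: (190, 211, 255).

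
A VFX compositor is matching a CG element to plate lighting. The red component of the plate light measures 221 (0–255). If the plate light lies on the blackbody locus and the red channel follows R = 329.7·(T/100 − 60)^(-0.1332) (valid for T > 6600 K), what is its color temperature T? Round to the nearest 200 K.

8000 K

(t − 60)^(-0.1332) = 221/329.7 = 0.67031.
t − 60 = 0.67031^(1/-0.1332) = 0.67031^(-7.508) = 20.149, so t = 80.149.
T = 100·t = 8015 K → 8000 K to the nearest 200 K.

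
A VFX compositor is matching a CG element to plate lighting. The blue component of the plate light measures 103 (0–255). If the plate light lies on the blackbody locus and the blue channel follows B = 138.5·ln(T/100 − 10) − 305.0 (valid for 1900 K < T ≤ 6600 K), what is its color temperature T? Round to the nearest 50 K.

2900 K

ln(t − 10) = (103 + 305.0) / 138.5 = 2.9458.
t − 10 = e^2.9458 = 19.027, so t = 29.027.
T = 100·t = 2903 K → 2900 K to the nearest 50 K.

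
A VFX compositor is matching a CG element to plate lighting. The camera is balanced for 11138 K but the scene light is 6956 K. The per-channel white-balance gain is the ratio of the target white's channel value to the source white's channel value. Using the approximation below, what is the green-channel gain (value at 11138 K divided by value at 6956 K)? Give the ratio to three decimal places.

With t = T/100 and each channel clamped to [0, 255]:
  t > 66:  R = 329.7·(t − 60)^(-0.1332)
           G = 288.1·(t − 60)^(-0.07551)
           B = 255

At 6956 K (t = 69.56):
  G = 288.1·(69.56 − 60)^(-0.07551) = 288.1·9.56^(-0.07551) = 288.1·0.84327 = 242.946.
At 11138 K (t = 111.38):
  G = 288.1·(111.38 − 60)^(-0.07551) = 288.1·51.38^(-0.07551) = 288.1·0.74271 = 213.974.
Gain = 213.974 / 242.946 = 0.8807 → 0.881.

0.881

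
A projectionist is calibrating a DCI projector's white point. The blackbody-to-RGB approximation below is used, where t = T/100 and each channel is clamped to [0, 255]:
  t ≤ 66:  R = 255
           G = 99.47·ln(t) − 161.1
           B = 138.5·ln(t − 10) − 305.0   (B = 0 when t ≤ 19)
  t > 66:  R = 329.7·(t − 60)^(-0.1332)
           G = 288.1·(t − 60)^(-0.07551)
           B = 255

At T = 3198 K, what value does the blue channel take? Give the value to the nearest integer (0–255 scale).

t = 3198/100 = 31.98; the t ≤ 66 branch applies.
B = 138.5·ln(31.98 − 10) − 305.0 = 138.5·ln 21.98 − 305.0 = 138.5·3.0901 − 305.0 = 122.983.
Rounded: 123.

123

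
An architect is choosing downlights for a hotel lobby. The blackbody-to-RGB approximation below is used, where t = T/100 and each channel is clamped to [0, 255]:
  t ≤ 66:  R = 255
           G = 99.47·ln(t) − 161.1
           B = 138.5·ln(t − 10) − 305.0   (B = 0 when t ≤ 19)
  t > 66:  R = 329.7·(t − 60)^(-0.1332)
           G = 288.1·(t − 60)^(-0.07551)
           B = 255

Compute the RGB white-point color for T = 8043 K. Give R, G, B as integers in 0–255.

t = 8043/100 = 80.43; the t > 66 branch applies.
R = 329.7·(80.43 − 60)^(-0.1332) = 329.7·20.43^(-0.1332) = 329.7·0.66907 = 220.593.
G = 288.1·(80.43 − 60)^(-0.07551) = 288.1·20.43^(-0.07551) = 288.1·0.79627 = 229.406.
B = 255 by definition for t > 66.
Rounded: (221, 229, 255).

R=221, G=229, B=255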